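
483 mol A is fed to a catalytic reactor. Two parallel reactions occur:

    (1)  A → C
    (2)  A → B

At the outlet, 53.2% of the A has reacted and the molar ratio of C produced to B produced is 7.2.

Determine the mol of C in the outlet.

Conversion of A: A consumed = 0.532 × 483 = 257 mol = 1ξ₁ + 1ξ₂.
Selectivity: 1ξ₁ / (1ξ₂) = 7.2 → ξ₁ = 7.2 ξ₂.
Substitute: (1·7.2 + 1) ξ₂ = 257 → ξ₂ = 31.34 mol, ξ₁ = 225.6 mol.
Outlet amounts (n = n₀ + Σ ν·ξ):
  A: 483 − 1(225.6) − 1(31.34) = 226
  C: 0 + 1(225.6) = 225.6
  B: 0 + 1(31.34) = 31.34

226 mol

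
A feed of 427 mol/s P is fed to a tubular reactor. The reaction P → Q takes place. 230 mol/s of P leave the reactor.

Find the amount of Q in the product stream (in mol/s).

197 mol/s

For P: n = n₀ − 1ξ → 230 = 427 − 1ξ, giving ξ = 197 mol/s.
Outlet amounts (n = n₀ + ν ξ):
  P: 427 − 1(197) = 230
  Q: 0 + 1(197) = 197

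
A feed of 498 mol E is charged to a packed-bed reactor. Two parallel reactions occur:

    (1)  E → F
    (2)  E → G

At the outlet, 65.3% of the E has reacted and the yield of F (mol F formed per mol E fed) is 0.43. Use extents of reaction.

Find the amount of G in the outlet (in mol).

Yield of F: 1ξ₁ / 498 = 0.43 → ξ₁ = 214.1 mol.
Conversion of E: 1ξ₁ + 1ξ₂ = 0.653 × 498 = 325.2 → ξ₂ = 111.1 mol.
Outlet amounts (n = n₀ + Σ ν·ξ):
  E: 498 − 1(214.1) − 1(111.1) = 172.8
  F: 0 + 1(214.1) = 214.1
  G: 0 + 1(111.1) = 111.1

111 mol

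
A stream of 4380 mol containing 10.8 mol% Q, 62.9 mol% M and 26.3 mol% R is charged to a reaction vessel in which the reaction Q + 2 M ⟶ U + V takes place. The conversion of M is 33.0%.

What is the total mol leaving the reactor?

3930 mol

M reacted = 0.33 × 2755 = 909.2 mol; ν_M = −2, so ξ = 909.2/2 = 454.6 mol.
Outlet amounts (n = n₀ + ν ξ):
  Q: 473 − 1(454.6) = 18.46
  M: 2755 − 2(454.6) = 1846
  U: 0 + 1(454.6) = 454.6
  V: 0 + 1(454.6) = 454.6
  R: 1152 (inert)
Total out = 18.46 + 1846 + 454.6 + 454.6 + 1152 = 3925 mol.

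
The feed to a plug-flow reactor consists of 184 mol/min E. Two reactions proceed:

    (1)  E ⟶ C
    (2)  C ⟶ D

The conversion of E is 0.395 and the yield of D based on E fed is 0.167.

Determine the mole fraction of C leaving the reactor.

Conversion of E: E consumed = 1ξ₁ = 0.395 × 184 → ξ₁ = 72.68 mol/min.
Yield of D: 1ξ₂ / 184 = 0.167 → ξ₂ = 30.73 mol/min.
Outlet amounts (n = n₀ + Σ ν·ξ):
  E: 184 − 1(72.68) = 111.3
  C: 0 + 1(72.68) − 1(30.73) = 41.95
  D: 0 + 1(30.73) = 30.73
Total out = 184 mol/min; y_C = 41.95 / 184 = 0.228.

0.228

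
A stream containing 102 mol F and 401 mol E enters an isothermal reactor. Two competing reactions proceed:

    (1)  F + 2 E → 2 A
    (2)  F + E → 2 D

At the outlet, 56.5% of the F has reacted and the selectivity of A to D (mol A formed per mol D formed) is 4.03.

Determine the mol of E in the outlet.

297 mol

Conversion of F: F consumed = 0.565 × 102 = 57.63 mol = 1ξ₁ + 1ξ₂.
Selectivity: 2ξ₁ / (2ξ₂) = 4.03 → ξ₁ = 4.03 ξ₂.
Substitute: (1·4.03 + 1) ξ₂ = 57.63 → ξ₂ = 11.46 mol, ξ₁ = 46.17 mol.
Outlet amounts (n = n₀ + Σ ν·ξ):
  F: 102 − 1(46.17) − 1(11.46) = 44.37
  E: 401 − 2(46.17) − 1(11.46) = 297.2
  A: 0 + 2(46.17) = 92.35
  D: 0 + 2(11.46) = 22.91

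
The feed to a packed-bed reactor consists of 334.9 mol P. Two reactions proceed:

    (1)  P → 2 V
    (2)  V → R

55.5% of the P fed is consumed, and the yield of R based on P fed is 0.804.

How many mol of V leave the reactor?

Conversion of P: P consumed = 1ξ₁ = 0.555 × 334.9 → ξ₁ = 185.9 mol.
Yield of R: 1ξ₂ / 334.9 = 0.804 → ξ₂ = 269.3 mol.
Outlet amounts (n = n₀ + Σ ν·ξ):
  P: 334.9 − 1(185.9) = 149
  V: 0 + 2(185.9) − 1(269.3) = 102.5
  R: 0 + 1(269.3) = 269.3

102 mol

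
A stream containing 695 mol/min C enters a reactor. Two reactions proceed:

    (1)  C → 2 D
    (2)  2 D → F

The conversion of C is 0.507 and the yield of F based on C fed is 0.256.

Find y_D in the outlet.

Conversion of C: C consumed = 1ξ₁ = 0.507 × 695 → ξ₁ = 352.4 mol/min.
Yield of F: 1ξ₂ / 695 = 0.256 → ξ₂ = 177.9 mol/min.
Outlet amounts (n = n₀ + Σ ν·ξ):
  C: 695 − 1(352.4) = 342.6
  D: 0 + 2(352.4) − 2(177.9) = 348.9
  F: 0 + 1(177.9) = 177.9
Total out = 869.4 mol/min; y_D = 348.9 / 869.4 = 0.4013.

0.401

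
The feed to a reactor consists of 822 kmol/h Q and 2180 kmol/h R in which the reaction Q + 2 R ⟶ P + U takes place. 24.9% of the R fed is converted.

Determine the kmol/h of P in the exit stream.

271 kmol/h

R reacted = 0.249 × 2180 = 542.8 kmol/h; ν_R = −2, so ξ = 542.8/2 = 271.4 kmol/h.
Outlet amounts (n = n₀ + ν ξ):
  Q: 822 − 1(271.4) = 550.6
  R: 2180 − 2(271.4) = 1637
  P: 0 + 1(271.4) = 271.4
  U: 0 + 1(271.4) = 271.4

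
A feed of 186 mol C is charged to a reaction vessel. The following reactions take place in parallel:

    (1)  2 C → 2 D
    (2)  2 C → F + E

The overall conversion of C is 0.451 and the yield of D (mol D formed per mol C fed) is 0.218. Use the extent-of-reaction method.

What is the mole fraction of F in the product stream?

0.116

Yield of D: 2ξ₁ / 186 = 0.218 → ξ₁ = 20.27 mol.
Conversion of C: 2ξ₁ + 2ξ₂ = 0.451 × 186 = 83.89 → ξ₂ = 21.67 mol.
Outlet amounts (n = n₀ + Σ ν·ξ):
  C: 186 − 2(20.27) − 2(21.67) = 102.1
  D: 0 + 2(20.27) = 40.55
  F: 0 + 1(21.67) = 21.67
  E: 0 + 1(21.67) = 21.67
Total out = 186 mol; y_F = 21.67 / 186 = 0.1165.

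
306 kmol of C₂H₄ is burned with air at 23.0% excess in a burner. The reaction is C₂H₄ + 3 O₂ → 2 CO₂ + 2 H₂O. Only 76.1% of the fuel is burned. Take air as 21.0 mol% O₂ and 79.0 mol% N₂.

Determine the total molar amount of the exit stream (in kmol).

5680 kmol

Stoichiometric O₂ = 3 × 306 = 918 kmol; O₂ fed = 918 × 1.230 = 1129 kmol.
N₂ fed = 1129 × 79/21 = 4248 kmol.
Fuel reacted = 0.761 × 306 → ξ = 232.9 kmol.
Outlet (n = n₀ + ν ξ):
  C₂H₄: 306 − 1(232.9) = 73.13
  O₂: 1129 − 3(232.9) = 430.5
  N₂: 4248 (inert)
  CO₂: 0 + 2(232.9) = 465.7
  H₂O: 0 + 2(232.9) = 465.7
Total out = 73.13 + 430.5 + 4248 + 465.7 + 465.7 = 5683 kmol.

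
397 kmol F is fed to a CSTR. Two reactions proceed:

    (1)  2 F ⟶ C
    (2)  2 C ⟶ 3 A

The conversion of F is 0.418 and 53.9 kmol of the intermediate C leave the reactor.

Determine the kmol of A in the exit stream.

Conversion of F: F consumed = 2ξ₁ = 0.418 × 397 → ξ₁ = 82.97 kmol.
C balance: n_C = 0 + 1ξ₁ − 2ξ₂ = 53.9 → ξ₂ = (1·82.97 − 53.9)/2 = 14.54 kmol.
Outlet amounts (n = n₀ + Σ ν·ξ):
  F: 397 − 2(82.97) = 231.1
  C: 0 + 1(82.97) − 2(14.54) = 53.9
  A: 0 + 3(14.54) = 43.61

43.6 kmol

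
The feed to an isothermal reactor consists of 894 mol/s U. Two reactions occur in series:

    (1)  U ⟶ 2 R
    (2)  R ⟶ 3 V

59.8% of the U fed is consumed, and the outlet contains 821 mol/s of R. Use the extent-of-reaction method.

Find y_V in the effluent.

Conversion of U: U consumed = 1ξ₁ = 0.598 × 894 → ξ₁ = 534.6 mol/s.
R balance: n_R = 0 + 2ξ₁ − 1ξ₂ = 821 → ξ₂ = (2·534.6 − 821)/1 = 248.2 mol/s.
Outlet amounts (n = n₀ + Σ ν·ξ):
  U: 894 − 1(534.6) = 359.4
  R: 0 + 2(534.6) − 1(248.2) = 821
  V: 0 + 3(248.2) = 744.7
Total out = 1925 mol/s; y_V = 744.7 / 1925 = 0.3868.

0.387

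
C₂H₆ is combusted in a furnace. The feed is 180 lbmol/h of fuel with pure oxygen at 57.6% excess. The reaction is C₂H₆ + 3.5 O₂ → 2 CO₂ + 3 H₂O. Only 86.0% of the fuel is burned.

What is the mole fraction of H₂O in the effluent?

0.371

Stoichiometric O₂ = 3.5 × 180 = 630 lbmol/h; O₂ fed = 630 × 1.576 = 992.9 lbmol/h.
Fuel reacted = 0.86 × 180 → ξ = 154.8 lbmol/h.
Outlet (n = n₀ + ν ξ):
  C₂H₆: 180 − 1(154.8) = 25.2
  O₂: 992.9 − 3.5(154.8) = 451.1
  CO₂: 0 + 2(154.8) = 309.6
  H₂O: 0 + 3(154.8) = 464.4
Total out = 1250 lbmol/h; y_H₂O = 464.4 / 1250 = 0.3714.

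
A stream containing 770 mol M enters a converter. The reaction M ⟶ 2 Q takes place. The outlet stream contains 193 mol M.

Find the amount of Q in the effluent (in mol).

For M: n = n₀ − 1ξ → 193 = 770 − 1ξ, giving ξ = 577 mol.
Outlet amounts (n = n₀ + ν ξ):
  M: 770 − 1(577) = 193
  Q: 0 + 2(577) = 1154

1150 mol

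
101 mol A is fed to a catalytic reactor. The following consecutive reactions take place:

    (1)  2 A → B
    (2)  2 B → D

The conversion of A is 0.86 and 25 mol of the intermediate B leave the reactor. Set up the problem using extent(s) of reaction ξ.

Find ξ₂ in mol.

ξ₂ = 9.21 mol

Conversion of A: A consumed = 2ξ₁ = 0.86 × 101 → ξ₁ = 43.43 mol.
B balance: n_B = 0 + 1ξ₁ − 2ξ₂ = 25 → ξ₂ = (1·43.43 − 25)/2 = 9.215 mol.
Outlet amounts (n = n₀ + Σ ν·ξ):
  A: 101 − 2(43.43) = 14.14
  B: 0 + 1(43.43) − 2(9.215) = 25
  D: 0 + 1(9.215) = 9.215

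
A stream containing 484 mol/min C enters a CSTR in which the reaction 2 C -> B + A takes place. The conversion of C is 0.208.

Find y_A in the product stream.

C reacted = 0.208 × 484 = 100.7 mol/min; ν_C = −2, so ξ = 100.7/2 = 50.34 mol/min.
Outlet amounts (n = n₀ + ν ξ):
  C: 484 − 2(50.34) = 383.3
  B: 0 + 1(50.34) = 50.34
  A: 0 + 1(50.34) = 50.34
Total out = 484 mol/min; y_A = 50.34 / 484 = 0.104.

0.104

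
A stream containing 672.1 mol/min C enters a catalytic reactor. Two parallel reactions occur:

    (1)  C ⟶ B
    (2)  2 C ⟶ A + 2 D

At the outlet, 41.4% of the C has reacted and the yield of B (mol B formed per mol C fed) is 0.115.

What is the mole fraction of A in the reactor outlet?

Yield of B: 1ξ₁ / 672.1 = 0.115 → ξ₁ = 77.29 mol/min.
Conversion of C: 1ξ₁ + 2ξ₂ = 0.414 × 672.1 = 278.2 → ξ₂ = 100.5 mol/min.
Outlet amounts (n = n₀ + Σ ν·ξ):
  C: 672.1 − 1(77.29) − 2(100.5) = 393.9
  B: 0 + 1(77.29) = 77.29
  A: 0 + 1(100.5) = 100.5
  D: 0 + 2(100.5) = 201
Total out = 772.6 mol/min; y_A = 100.5 / 772.6 = 0.1301.

0.13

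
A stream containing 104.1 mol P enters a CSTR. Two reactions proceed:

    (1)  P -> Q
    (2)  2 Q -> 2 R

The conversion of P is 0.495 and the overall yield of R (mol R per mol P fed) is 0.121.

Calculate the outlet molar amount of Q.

Conversion of P: P consumed = 1ξ₁ = 0.495 × 104.1 → ξ₁ = 51.53 mol.
Yield of R: 2ξ₂ / 104.1 = 0.121 → ξ₂ = 6.298 mol.
Outlet amounts (n = n₀ + Σ ν·ξ):
  P: 104.1 − 1(51.53) = 52.57
  Q: 0 + 1(51.53) − 2(6.298) = 38.93
  R: 0 + 2(6.298) = 12.6

38.9 mol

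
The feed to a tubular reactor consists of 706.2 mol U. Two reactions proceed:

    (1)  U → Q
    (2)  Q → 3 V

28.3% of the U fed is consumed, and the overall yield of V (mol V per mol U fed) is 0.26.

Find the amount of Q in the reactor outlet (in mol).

139 mol

Conversion of U: U consumed = 1ξ₁ = 0.283 × 706.2 → ξ₁ = 199.9 mol.
Yield of V: 3ξ₂ / 706.2 = 0.26 → ξ₂ = 61.2 mol.
Outlet amounts (n = n₀ + Σ ν·ξ):
  U: 706.2 − 1(199.9) = 506.3
  Q: 0 + 1(199.9) − 1(61.2) = 138.7
  V: 0 + 3(61.2) = 183.6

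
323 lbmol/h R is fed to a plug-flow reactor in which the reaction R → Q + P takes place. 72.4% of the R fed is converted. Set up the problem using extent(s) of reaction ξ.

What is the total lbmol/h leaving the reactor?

557 lbmol/h

R reacted = 0.724 × 323 = 233.9 lbmol/h; ν_R = −1, so ξ = 233.9/1 = 233.9 lbmol/h.
Outlet amounts (n = n₀ + ν ξ):
  R: 323 − 1(233.9) = 89.15
  Q: 0 + 1(233.9) = 233.9
  P: 0 + 1(233.9) = 233.9
Total out = 89.15 + 233.9 + 233.9 = 556.9 lbmol/h.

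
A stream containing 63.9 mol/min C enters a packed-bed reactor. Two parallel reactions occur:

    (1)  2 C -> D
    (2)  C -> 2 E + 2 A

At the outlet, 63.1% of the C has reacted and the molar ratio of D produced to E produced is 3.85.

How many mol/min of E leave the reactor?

4.92 mol/min

Conversion of C: C consumed = 0.631 × 63.9 = 40.32 mol/min = 2ξ₁ + 1ξ₂.
Selectivity: 1ξ₁ / (2ξ₂) = 3.85 → ξ₁ = 7.7 ξ₂.
Substitute: (2·7.7 + 1) ξ₂ = 40.32 → ξ₂ = 2.459 mol/min, ξ₁ = 18.93 mol/min.
Outlet amounts (n = n₀ + Σ ν·ξ):
  C: 63.9 − 2(18.93) − 1(2.459) = 23.58
  D: 0 + 1(18.93) = 18.93
  E: 0 + 2(2.459) = 4.917
  A: 0 + 2(2.459) = 4.917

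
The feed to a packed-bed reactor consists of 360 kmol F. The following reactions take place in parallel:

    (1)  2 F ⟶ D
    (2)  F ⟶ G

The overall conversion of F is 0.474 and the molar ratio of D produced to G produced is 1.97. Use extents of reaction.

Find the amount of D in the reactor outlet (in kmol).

Conversion of F: F consumed = 0.474 × 360 = 170.6 kmol = 2ξ₁ + 1ξ₂.
Selectivity: 1ξ₁ / (1ξ₂) = 1.97 → ξ₁ = 1.97 ξ₂.
Substitute: (2·1.97 + 1) ξ₂ = 170.6 → ξ₂ = 34.54 kmol, ξ₁ = 68.05 kmol.
Outlet amounts (n = n₀ + Σ ν·ξ):
  F: 360 − 2(68.05) − 1(34.54) = 189.4
  D: 0 + 1(68.05) = 68.05
  G: 0 + 1(34.54) = 34.54

68 kmol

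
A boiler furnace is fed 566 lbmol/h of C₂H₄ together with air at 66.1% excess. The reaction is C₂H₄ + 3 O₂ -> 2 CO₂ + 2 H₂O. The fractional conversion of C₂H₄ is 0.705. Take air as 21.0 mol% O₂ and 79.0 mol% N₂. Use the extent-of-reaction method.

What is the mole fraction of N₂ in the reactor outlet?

Stoichiometric O₂ = 3 × 566 = 1698 lbmol/h; O₂ fed = 1698 × 1.661 = 2820 lbmol/h.
N₂ fed = 2820 × 79/21 = 10610 lbmol/h.
Fuel reacted = 0.705 × 566 → ξ = 399 lbmol/h.
Outlet (n = n₀ + ν ξ):
  C₂H₄: 566 − 1(399) = 167
  O₂: 2820 − 3(399) = 1623
  N₂: 10610 (inert)
  CO₂: 0 + 2(399) = 798.1
  H₂O: 0 + 2(399) = 798.1
Total out = 14000 lbmol/h; y_N₂ = 10610 / 14000 = 0.7581.

0.758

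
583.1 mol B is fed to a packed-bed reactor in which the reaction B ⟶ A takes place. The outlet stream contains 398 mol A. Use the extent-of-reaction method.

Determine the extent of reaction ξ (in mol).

ξ = 398 mol

For A: n = n₀ + 1ξ → 398 = 0 + 1ξ, giving ξ = 398 mol.
Outlet amounts (n = n₀ + ν ξ):
  B: 583.1 − 1(398) = 185.1
  A: 0 + 1(398) = 398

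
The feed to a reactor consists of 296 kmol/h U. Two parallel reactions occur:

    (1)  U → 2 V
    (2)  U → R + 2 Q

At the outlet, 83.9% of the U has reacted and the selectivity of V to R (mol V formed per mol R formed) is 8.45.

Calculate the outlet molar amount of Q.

Conversion of U: U consumed = 0.839 × 296 = 248.3 kmol/h = 1ξ₁ + 1ξ₂.
Selectivity: 2ξ₁ / (1ξ₂) = 8.45 → ξ₁ = 4.225 ξ₂.
Substitute: (1·4.225 + 1) ξ₂ = 248.3 → ξ₂ = 47.53 kmol/h, ξ₁ = 200.8 kmol/h.
Outlet amounts (n = n₀ + Σ ν·ξ):
  U: 296 − 1(200.8) − 1(47.53) = 47.66
  V: 0 + 2(200.8) = 401.6
  R: 0 + 1(47.53) = 47.53
  Q: 0 + 2(47.53) = 95.06

95.1 kmol/h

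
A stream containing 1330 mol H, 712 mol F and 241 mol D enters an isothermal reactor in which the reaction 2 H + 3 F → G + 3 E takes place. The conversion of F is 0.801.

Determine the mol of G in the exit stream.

190 mol

F reacted = 0.801 × 712 = 570.3 mol; ν_F = −3, so ξ = 570.3/3 = 190.1 mol.
Outlet amounts (n = n₀ + ν ξ):
  H: 1330 − 2(190.1) = 949.8
  F: 712 − 3(190.1) = 141.7
  G: 0 + 1(190.1) = 190.1
  E: 0 + 3(190.1) = 570.3
  D: 241 (inert)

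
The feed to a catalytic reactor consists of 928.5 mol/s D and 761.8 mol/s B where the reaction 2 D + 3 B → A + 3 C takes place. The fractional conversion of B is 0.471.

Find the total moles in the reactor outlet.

1570 mol/s

B reacted = 0.471 × 761.8 = 358.8 mol/s; ν_B = −3, so ξ = 358.8/3 = 119.6 mol/s.
Outlet amounts (n = n₀ + ν ξ):
  D: 928.5 − 2(119.6) = 689.3
  B: 761.8 − 3(119.6) = 403
  A: 0 + 1(119.6) = 119.6
  C: 0 + 3(119.6) = 358.8
Total out = 689.3 + 403 + 119.6 + 358.8 = 1571 mol/s.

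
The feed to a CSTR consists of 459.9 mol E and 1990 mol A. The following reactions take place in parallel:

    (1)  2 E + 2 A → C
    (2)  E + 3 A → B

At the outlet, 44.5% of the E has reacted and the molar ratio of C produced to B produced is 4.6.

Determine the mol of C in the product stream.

92.3 mol

Conversion of E: E consumed = 0.445 × 459.9 = 204.7 mol = 2ξ₁ + 1ξ₂.
Selectivity: 1ξ₁ / (1ξ₂) = 4.6 → ξ₁ = 4.6 ξ₂.
Substitute: (2·4.6 + 1) ξ₂ = 204.7 → ξ₂ = 20.06 mol, ξ₁ = 92.3 mol.
Outlet amounts (n = n₀ + Σ ν·ξ):
  E: 459.9 − 2(92.3) − 1(20.06) = 255.2
  A: 1990 − 2(92.3) − 3(20.06) = 1745
  C: 0 + 1(92.3) = 92.3
  B: 0 + 1(20.06) = 20.06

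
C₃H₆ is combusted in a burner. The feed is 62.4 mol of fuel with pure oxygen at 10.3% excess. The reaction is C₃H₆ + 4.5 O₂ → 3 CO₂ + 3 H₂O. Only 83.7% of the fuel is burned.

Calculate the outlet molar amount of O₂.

Stoichiometric O₂ = 4.5 × 62.4 = 280.8 mol; O₂ fed = 280.8 × 1.103 = 309.7 mol.
Fuel reacted = 0.837 × 62.4 → ξ = 52.23 mol.
Outlet (n = n₀ + ν ξ):
  C₃H₆: 62.4 − 1(52.23) = 10.17
  O₂: 309.7 − 4.5(52.23) = 74.69
  CO₂: 0 + 3(52.23) = 156.7
  H₂O: 0 + 3(52.23) = 156.7

74.7 mol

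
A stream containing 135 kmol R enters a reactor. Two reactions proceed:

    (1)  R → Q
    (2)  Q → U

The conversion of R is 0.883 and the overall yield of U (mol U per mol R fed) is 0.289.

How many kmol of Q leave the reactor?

80.2 kmol

Conversion of R: R consumed = 1ξ₁ = 0.883 × 135 → ξ₁ = 119.2 kmol.
Yield of U: 1ξ₂ / 135 = 0.289 → ξ₂ = 39.02 kmol.
Outlet amounts (n = n₀ + Σ ν·ξ):
  R: 135 − 1(119.2) = 15.8
  Q: 0 + 1(119.2) − 1(39.02) = 80.19
  U: 0 + 1(39.02) = 39.02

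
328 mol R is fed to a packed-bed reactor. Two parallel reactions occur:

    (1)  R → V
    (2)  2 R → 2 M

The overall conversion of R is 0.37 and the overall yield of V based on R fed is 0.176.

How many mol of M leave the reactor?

63.6 mol

Yield of V: 1ξ₁ / 328 = 0.176 → ξ₁ = 57.73 mol.
Conversion of R: 1ξ₁ + 2ξ₂ = 0.37 × 328 = 121.4 → ξ₂ = 31.82 mol.
Outlet amounts (n = n₀ + Σ ν·ξ):
  R: 328 − 1(57.73) − 2(31.82) = 206.6
  V: 0 + 1(57.73) = 57.73
  M: 0 + 2(31.82) = 63.63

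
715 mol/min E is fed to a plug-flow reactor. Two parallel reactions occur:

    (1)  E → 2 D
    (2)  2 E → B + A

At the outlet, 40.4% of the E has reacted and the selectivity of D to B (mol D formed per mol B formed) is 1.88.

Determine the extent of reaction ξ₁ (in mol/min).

ξ₁ = 92.4 mol/min

Conversion of E: E consumed = 0.404 × 715 = 288.9 mol/min = 1ξ₁ + 2ξ₂.
Selectivity: 2ξ₁ / (1ξ₂) = 1.88 → ξ₁ = 0.94 ξ₂.
Substitute: (1·0.94 + 2) ξ₂ = 288.9 → ξ₂ = 98.25 mol/min, ξ₁ = 92.36 mol/min.
Outlet amounts (n = n₀ + Σ ν·ξ):
  E: 715 − 1(92.36) − 2(98.25) = 426.1
  D: 0 + 2(92.36) = 184.7
  B: 0 + 1(98.25) = 98.25
  A: 0 + 1(98.25) = 98.25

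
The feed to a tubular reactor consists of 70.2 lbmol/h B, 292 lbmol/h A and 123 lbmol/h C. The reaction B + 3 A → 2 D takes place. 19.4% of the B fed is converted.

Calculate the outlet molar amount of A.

B reacted = 0.194 × 70.2 = 13.62 lbmol/h; ν_B = −1, so ξ = 13.62/1 = 13.62 lbmol/h.
Outlet amounts (n = n₀ + ν ξ):
  B: 70.2 − 1(13.62) = 56.58
  A: 292 − 3(13.62) = 251.1
  D: 0 + 2(13.62) = 27.24
  C: 123 (inert)

251 lbmol/h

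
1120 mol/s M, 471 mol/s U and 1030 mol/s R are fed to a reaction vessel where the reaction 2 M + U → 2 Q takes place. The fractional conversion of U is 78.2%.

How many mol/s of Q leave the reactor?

737 mol/s

U reacted = 0.782 × 471 = 368.3 mol/s; ν_U = −1, so ξ = 368.3/1 = 368.3 mol/s.
Outlet amounts (n = n₀ + ν ξ):
  M: 1120 − 2(368.3) = 383.4
  U: 471 − 1(368.3) = 102.7
  Q: 0 + 2(368.3) = 736.6
  R: 1030 (inert)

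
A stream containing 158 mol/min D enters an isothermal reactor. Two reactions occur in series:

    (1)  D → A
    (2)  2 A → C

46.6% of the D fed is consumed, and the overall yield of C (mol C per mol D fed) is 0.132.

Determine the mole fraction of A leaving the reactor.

0.233

Conversion of D: D consumed = 1ξ₁ = 0.466 × 158 → ξ₁ = 73.63 mol/min.
Yield of C: 1ξ₂ / 158 = 0.132 → ξ₂ = 20.86 mol/min.
Outlet amounts (n = n₀ + Σ ν·ξ):
  D: 158 − 1(73.63) = 84.37
  A: 0 + 1(73.63) − 2(20.86) = 31.92
  C: 0 + 1(20.86) = 20.86
Total out = 137.1 mol/min; y_A = 31.92 / 137.1 = 0.2327.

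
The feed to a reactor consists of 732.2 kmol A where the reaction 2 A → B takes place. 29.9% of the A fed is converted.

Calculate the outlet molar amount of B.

109 kmol

A reacted = 0.299 × 732.2 = 218.9 kmol; ν_A = −2, so ξ = 218.9/2 = 109.5 kmol.
Outlet amounts (n = n₀ + ν ξ):
  A: 732.2 − 2(109.5) = 513.3
  B: 0 + 1(109.5) = 109.5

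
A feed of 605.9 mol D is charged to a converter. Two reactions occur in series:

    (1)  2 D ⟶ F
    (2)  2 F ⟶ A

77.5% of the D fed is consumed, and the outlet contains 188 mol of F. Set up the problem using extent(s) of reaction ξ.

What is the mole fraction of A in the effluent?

Conversion of D: D consumed = 2ξ₁ = 0.775 × 605.9 → ξ₁ = 234.8 mol.
F balance: n_F = 0 + 1ξ₁ − 2ξ₂ = 188 → ξ₂ = (1·234.8 − 188)/2 = 23.39 mol.
Outlet amounts (n = n₀ + Σ ν·ξ):
  D: 605.9 − 2(234.8) = 136.3
  F: 0 + 1(234.8) − 2(23.39) = 188
  A: 0 + 1(23.39) = 23.39
Total out = 347.7 mol; y_A = 23.39 / 347.7 = 0.06728.

0.0673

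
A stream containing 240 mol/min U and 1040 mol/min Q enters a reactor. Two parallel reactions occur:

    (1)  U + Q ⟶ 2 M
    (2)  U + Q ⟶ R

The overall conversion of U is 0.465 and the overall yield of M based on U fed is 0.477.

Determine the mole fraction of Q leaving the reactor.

Yield of M: 2ξ₁ / 240 = 0.477 → ξ₁ = 57.24 mol/min.
Conversion of U: 1ξ₁ + 1ξ₂ = 0.465 × 240 = 111.6 → ξ₂ = 54.36 mol/min.
Outlet amounts (n = n₀ + Σ ν·ξ):
  U: 240 − 1(57.24) − 1(54.36) = 128.4
  Q: 1040 − 1(57.24) − 1(54.36) = 928.4
  M: 0 + 2(57.24) = 114.5
  R: 0 + 1(54.36) = 54.36
Total out = 1226 mol/min; y_Q = 928.4 / 1226 = 0.7575.

0.757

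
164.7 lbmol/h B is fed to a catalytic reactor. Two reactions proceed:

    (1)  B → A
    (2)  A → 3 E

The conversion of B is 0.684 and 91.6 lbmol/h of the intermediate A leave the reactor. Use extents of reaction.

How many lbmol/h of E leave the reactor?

63.2 lbmol/h

Conversion of B: B consumed = 1ξ₁ = 0.684 × 164.7 → ξ₁ = 112.7 lbmol/h.
A balance: n_A = 0 + 1ξ₁ − 1ξ₂ = 91.6 → ξ₂ = (1·112.7 − 91.6)/1 = 21.05 lbmol/h.
Outlet amounts (n = n₀ + Σ ν·ξ):
  B: 164.7 − 1(112.7) = 52.05
  A: 0 + 1(112.7) − 1(21.05) = 91.6
  E: 0 + 3(21.05) = 63.16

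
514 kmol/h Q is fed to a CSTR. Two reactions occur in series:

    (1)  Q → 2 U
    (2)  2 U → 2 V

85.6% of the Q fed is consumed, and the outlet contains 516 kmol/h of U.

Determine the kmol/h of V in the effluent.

Conversion of Q: Q consumed = 1ξ₁ = 0.856 × 514 → ξ₁ = 440 kmol/h.
U balance: n_U = 0 + 2ξ₁ − 2ξ₂ = 516 → ξ₂ = (2·440 − 516)/2 = 182 kmol/h.
Outlet amounts (n = n₀ + Σ ν·ξ):
  Q: 514 − 1(440) = 74.02
  U: 0 + 2(440) − 2(182) = 516
  V: 0 + 2(182) = 364

364 kmol/h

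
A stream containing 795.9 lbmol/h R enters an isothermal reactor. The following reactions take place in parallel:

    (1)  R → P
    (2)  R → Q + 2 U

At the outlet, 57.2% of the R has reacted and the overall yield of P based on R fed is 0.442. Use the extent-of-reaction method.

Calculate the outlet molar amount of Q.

Yield of P: 1ξ₁ / 795.9 = 0.442 → ξ₁ = 351.8 lbmol/h.
Conversion of R: 1ξ₁ + 1ξ₂ = 0.572 × 795.9 = 455.3 → ξ₂ = 103.5 lbmol/h.
Outlet amounts (n = n₀ + Σ ν·ξ):
  R: 795.9 − 1(351.8) − 1(103.5) = 340.6
  P: 0 + 1(351.8) = 351.8
  Q: 0 + 1(103.5) = 103.5
  U: 0 + 2(103.5) = 206.9

103 lbmol/h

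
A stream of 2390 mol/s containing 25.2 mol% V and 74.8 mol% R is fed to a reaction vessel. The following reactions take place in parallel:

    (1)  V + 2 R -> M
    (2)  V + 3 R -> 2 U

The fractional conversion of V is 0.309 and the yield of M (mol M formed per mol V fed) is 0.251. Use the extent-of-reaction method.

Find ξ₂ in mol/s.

ξ₂ = 34.9 mol/s

Yield of M: 1ξ₁ / 602.3 = 0.251 → ξ₁ = 151.2 mol/s.
Conversion of V: 1ξ₁ + 1ξ₂ = 0.309 × 602.3 = 186.1 → ξ₂ = 34.93 mol/s.
Outlet amounts (n = n₀ + Σ ν·ξ):
  V: 602.3 − 1(151.2) − 1(34.93) = 416.2
  R: 1788 − 2(151.2) − 3(34.93) = 1381
  M: 0 + 1(151.2) = 151.2
  U: 0 + 2(34.93) = 69.86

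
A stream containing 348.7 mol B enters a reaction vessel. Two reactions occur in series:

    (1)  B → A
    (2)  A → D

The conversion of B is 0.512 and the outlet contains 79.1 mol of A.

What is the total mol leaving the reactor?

Conversion of B: B consumed = 1ξ₁ = 0.512 × 348.7 → ξ₁ = 178.5 mol.
A balance: n_A = 0 + 1ξ₁ − 1ξ₂ = 79.1 → ξ₂ = (1·178.5 − 79.1)/1 = 99.43 mol.
Outlet amounts (n = n₀ + Σ ν·ξ):
  B: 348.7 − 1(178.5) = 170.2
  A: 0 + 1(178.5) − 1(99.43) = 79.1
  D: 0 + 1(99.43) = 99.43
Total out = 170.2 + 79.1 + 99.43 = 348.7 mol.

349 mol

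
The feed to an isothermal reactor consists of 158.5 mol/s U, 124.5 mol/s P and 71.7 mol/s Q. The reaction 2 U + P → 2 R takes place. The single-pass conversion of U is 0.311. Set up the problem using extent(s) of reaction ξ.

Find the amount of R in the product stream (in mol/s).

49.3 mol/s

U reacted = 0.311 × 158.5 = 49.29 mol/s; ν_U = −2, so ξ = 49.29/2 = 24.65 mol/s.
Outlet amounts (n = n₀ + ν ξ):
  U: 158.5 − 2(24.65) = 109.2
  P: 124.5 − 1(24.65) = 99.85
  R: 0 + 2(24.65) = 49.29
  Q: 71.7 (inert)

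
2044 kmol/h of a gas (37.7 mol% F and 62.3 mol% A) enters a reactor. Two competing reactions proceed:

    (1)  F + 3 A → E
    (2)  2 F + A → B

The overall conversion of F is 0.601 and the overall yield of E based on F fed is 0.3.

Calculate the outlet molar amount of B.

116 kmol/h

Yield of E: 1ξ₁ / 770.6 = 0.3 → ξ₁ = 231.2 kmol/h.
Conversion of F: 1ξ₁ + 2ξ₂ = 0.601 × 770.6 = 463.1 → ξ₂ = 116 kmol/h.
Outlet amounts (n = n₀ + Σ ν·ξ):
  F: 770.6 − 1(231.2) − 2(116) = 307.5
  A: 1273 − 3(231.2) − 1(116) = 463.9
  E: 0 + 1(231.2) = 231.2
  B: 0 + 1(116) = 116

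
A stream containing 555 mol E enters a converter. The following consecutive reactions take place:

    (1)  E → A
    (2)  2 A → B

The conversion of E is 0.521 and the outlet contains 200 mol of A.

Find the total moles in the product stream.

Conversion of E: E consumed = 1ξ₁ = 0.521 × 555 → ξ₁ = 289.2 mol.
A balance: n_A = 0 + 1ξ₁ − 2ξ₂ = 200 → ξ₂ = (1·289.2 − 200)/2 = 44.58 mol.
Outlet amounts (n = n₀ + Σ ν·ξ):
  E: 555 − 1(289.2) = 265.8
  A: 0 + 1(289.2) − 2(44.58) = 200
  B: 0 + 1(44.58) = 44.58
Total out = 265.8 + 200 + 44.58 = 510.4 mol.

510 mol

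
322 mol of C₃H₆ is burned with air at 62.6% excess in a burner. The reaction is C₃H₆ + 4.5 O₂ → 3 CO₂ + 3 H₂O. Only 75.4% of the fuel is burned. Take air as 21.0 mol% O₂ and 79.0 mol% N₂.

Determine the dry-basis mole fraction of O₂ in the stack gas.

0.116

Stoichiometric O₂ = 4.5 × 322 = 1449 mol; O₂ fed = 1449 × 1.626 = 2356 mol.
N₂ fed = 2356 × 79/21 = 8863 mol.
Fuel reacted = 0.754 × 322 → ξ = 242.8 mol.
Outlet (n = n₀ + ν ξ):
  C₃H₆: 322 − 1(242.8) = 79.21
  O₂: 2356 − 4.5(242.8) = 1264
  N₂: 8863 (inert)
  CO₂: 0 + 3(242.8) = 728.4
  H₂O: 0 + 3(242.8) = 728.4
Dry total = 10930 mol; y_O₂ (dry) = 1264 / 10930 = 0.1156.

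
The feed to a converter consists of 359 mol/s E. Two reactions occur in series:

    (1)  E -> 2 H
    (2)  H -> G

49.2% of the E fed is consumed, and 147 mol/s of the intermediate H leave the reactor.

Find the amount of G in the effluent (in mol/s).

Conversion of E: E consumed = 1ξ₁ = 0.492 × 359 → ξ₁ = 176.6 mol/s.
H balance: n_H = 0 + 2ξ₁ − 1ξ₂ = 147 → ξ₂ = (2·176.6 − 147)/1 = 206.3 mol/s.
Outlet amounts (n = n₀ + Σ ν·ξ):
  E: 359 − 1(176.6) = 182.4
  H: 0 + 2(176.6) − 1(206.3) = 147
  G: 0 + 1(206.3) = 206.3

206 mol/s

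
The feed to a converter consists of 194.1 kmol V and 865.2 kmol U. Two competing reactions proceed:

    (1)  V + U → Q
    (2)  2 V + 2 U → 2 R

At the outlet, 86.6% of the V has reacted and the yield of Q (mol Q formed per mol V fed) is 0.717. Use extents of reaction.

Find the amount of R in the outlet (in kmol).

Yield of Q: 1ξ₁ / 194.1 = 0.717 → ξ₁ = 139.2 kmol.
Conversion of V: 1ξ₁ + 2ξ₂ = 0.866 × 194.1 = 168.1 → ξ₂ = 14.46 kmol.
Outlet amounts (n = n₀ + Σ ν·ξ):
  V: 194.1 − 1(139.2) − 2(14.46) = 26.01
  U: 865.2 − 1(139.2) − 2(14.46) = 697.1
  Q: 0 + 1(139.2) = 139.2
  R: 0 + 2(14.46) = 28.92

28.9 kmol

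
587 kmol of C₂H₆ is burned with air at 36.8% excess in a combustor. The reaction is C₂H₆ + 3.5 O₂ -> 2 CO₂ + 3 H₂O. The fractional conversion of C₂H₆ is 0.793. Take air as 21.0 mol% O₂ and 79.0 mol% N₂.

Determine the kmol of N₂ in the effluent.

Stoichiometric O₂ = 3.5 × 587 = 2054 kmol; O₂ fed = 2054 × 1.368 = 2811 kmol.
N₂ fed = 2811 × 79/21 = 10570 kmol.
Fuel reacted = 0.793 × 587 → ξ = 465.5 kmol.
Outlet (n = n₀ + ν ξ):
  C₂H₆: 587 − 1(465.5) = 121.5
  O₂: 2811 − 3.5(465.5) = 1181
  N₂: 10570 (inert)
  CO₂: 0 + 2(465.5) = 931
  H₂O: 0 + 3(465.5) = 1396

10600 kmol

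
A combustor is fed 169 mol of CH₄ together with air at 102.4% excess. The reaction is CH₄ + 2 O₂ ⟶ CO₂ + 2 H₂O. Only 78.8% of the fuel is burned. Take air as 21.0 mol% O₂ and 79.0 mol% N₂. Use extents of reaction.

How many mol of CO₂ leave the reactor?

Stoichiometric O₂ = 2 × 169 = 338 mol; O₂ fed = 338 × 2.024 = 684.1 mol.
N₂ fed = 684.1 × 79/21 = 2574 mol.
Fuel reacted = 0.788 × 169 → ξ = 133.2 mol.
Outlet (n = n₀ + ν ξ):
  CH₄: 169 − 1(133.2) = 35.83
  O₂: 684.1 − 2(133.2) = 417.8
  N₂: 2574 (inert)
  CO₂: 0 + 1(133.2) = 133.2
  H₂O: 0 + 2(133.2) = 266.3

133 mol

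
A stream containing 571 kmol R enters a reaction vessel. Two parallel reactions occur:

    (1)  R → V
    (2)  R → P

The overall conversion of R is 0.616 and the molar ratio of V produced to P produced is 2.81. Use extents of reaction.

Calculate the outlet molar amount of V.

259 kmol

Conversion of R: R consumed = 0.616 × 571 = 351.7 kmol = 1ξ₁ + 1ξ₂.
Selectivity: 1ξ₁ / (1ξ₂) = 2.81 → ξ₁ = 2.81 ξ₂.
Substitute: (1·2.81 + 1) ξ₂ = 351.7 → ξ₂ = 92.32 kmol, ξ₁ = 259.4 kmol.
Outlet amounts (n = n₀ + Σ ν·ξ):
  R: 571 − 1(259.4) − 1(92.32) = 219.3
  V: 0 + 1(259.4) = 259.4
  P: 0 + 1(92.32) = 92.32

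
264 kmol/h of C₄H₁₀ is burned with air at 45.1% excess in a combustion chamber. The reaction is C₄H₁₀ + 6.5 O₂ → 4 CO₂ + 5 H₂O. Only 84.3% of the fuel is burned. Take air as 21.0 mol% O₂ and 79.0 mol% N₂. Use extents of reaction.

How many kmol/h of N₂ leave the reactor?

Stoichiometric O₂ = 6.5 × 264 = 1716 kmol/h; O₂ fed = 1716 × 1.451 = 2490 kmol/h.
N₂ fed = 2490 × 79/21 = 9367 kmol/h.
Fuel reacted = 0.843 × 264 → ξ = 222.6 kmol/h.
Outlet (n = n₀ + ν ξ):
  C₄H₁₀: 264 − 1(222.6) = 41.45
  O₂: 2490 − 6.5(222.6) = 1043
  N₂: 9367 (inert)
  CO₂: 0 + 4(222.6) = 890.2
  H₂O: 0 + 5(222.6) = 1113

9370 kmol/h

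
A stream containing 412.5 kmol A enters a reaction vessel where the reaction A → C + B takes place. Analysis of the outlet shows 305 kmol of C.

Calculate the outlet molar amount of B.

For C: n = n₀ + 1ξ → 305 = 0 + 1ξ, giving ξ = 305 kmol.
Outlet amounts (n = n₀ + ν ξ):
  A: 412.5 − 1(305) = 107.5
  C: 0 + 1(305) = 305
  B: 0 + 1(305) = 305

305 kmol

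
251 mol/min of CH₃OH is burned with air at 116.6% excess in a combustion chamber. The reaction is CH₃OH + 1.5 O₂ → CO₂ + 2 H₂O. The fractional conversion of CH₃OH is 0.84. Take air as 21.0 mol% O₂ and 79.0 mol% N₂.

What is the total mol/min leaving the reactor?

4240 mol/min

Stoichiometric O₂ = 1.5 × 251 = 376.5 mol/min; O₂ fed = 376.5 × 2.166 = 815.5 mol/min.
N₂ fed = 815.5 × 79/21 = 3068 mol/min.
Fuel reacted = 0.84 × 251 → ξ = 210.8 mol/min.
Outlet (n = n₀ + ν ξ):
  CH₃OH: 251 − 1(210.8) = 40.16
  O₂: 815.5 − 1.5(210.8) = 499.2
  N₂: 3068 (inert)
  CO₂: 0 + 1(210.8) = 210.8
  H₂O: 0 + 2(210.8) = 421.7
Total out = 40.16 + 499.2 + 3068 + 210.8 + 421.7 = 4240 mol/min.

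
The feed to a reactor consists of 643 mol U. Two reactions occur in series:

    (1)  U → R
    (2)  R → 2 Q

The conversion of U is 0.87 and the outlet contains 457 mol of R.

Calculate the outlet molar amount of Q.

Conversion of U: U consumed = 1ξ₁ = 0.87 × 643 → ξ₁ = 559.4 mol.
R balance: n_R = 0 + 1ξ₁ − 1ξ₂ = 457 → ξ₂ = (1·559.4 − 457)/1 = 102.4 mol.
Outlet amounts (n = n₀ + Σ ν·ξ):
  U: 643 − 1(559.4) = 83.59
  R: 0 + 1(559.4) − 1(102.4) = 457
  Q: 0 + 2(102.4) = 204.8

205 mol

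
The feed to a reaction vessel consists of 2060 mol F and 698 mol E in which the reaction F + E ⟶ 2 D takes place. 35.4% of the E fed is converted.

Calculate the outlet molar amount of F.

E reacted = 0.354 × 698 = 247.1 mol; ν_E = −1, so ξ = 247.1/1 = 247.1 mol.
Outlet amounts (n = n₀ + ν ξ):
  F: 2060 − 1(247.1) = 1813
  E: 698 − 1(247.1) = 450.9
  D: 0 + 2(247.1) = 494.2

1810 mol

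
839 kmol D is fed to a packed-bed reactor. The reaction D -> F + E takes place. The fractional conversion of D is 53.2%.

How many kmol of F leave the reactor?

D reacted = 0.532 × 839 = 446.3 kmol; ν_D = −1, so ξ = 446.3/1 = 446.3 kmol.
Outlet amounts (n = n₀ + ν ξ):
  D: 839 − 1(446.3) = 392.7
  F: 0 + 1(446.3) = 446.3
  E: 0 + 1(446.3) = 446.3

446 kmol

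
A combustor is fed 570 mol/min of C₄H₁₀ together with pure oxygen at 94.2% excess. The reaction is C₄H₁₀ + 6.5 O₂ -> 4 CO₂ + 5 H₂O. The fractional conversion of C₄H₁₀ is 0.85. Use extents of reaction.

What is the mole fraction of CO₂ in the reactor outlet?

Stoichiometric O₂ = 6.5 × 570 = 3705 mol/min; O₂ fed = 3705 × 1.942 = 7195 mol/min.
Fuel reacted = 0.85 × 570 → ξ = 484.5 mol/min.
Outlet (n = n₀ + ν ξ):
  C₄H₁₀: 570 − 1(484.5) = 85.5
  O₂: 7195 − 6.5(484.5) = 4046
  CO₂: 0 + 4(484.5) = 1938
  H₂O: 0 + 5(484.5) = 2422
Total out = 8492 mol/min; y_CO₂ = 1938 / 8492 = 0.2282.

0.228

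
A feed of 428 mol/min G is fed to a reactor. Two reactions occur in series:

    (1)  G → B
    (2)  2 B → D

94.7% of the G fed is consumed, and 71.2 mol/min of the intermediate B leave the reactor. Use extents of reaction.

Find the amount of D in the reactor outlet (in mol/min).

167 mol/min

Conversion of G: G consumed = 1ξ₁ = 0.947 × 428 → ξ₁ = 405.3 mol/min.
B balance: n_B = 0 + 1ξ₁ − 2ξ₂ = 71.2 → ξ₂ = (1·405.3 − 71.2)/2 = 167.1 mol/min.
Outlet amounts (n = n₀ + Σ ν·ξ):
  G: 428 − 1(405.3) = 22.68
  B: 0 + 1(405.3) − 2(167.1) = 71.2
  D: 0 + 1(167.1) = 167.1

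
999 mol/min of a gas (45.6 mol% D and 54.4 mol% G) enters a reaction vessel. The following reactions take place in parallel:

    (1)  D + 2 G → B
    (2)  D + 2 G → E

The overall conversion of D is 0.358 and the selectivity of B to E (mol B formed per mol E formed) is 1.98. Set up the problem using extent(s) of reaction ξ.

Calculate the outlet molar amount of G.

Conversion of D: D consumed = 0.358 × 455.5 = 163.1 mol/min = 1ξ₁ + 1ξ₂.
Selectivity: 1ξ₁ / (1ξ₂) = 1.98 → ξ₁ = 1.98 ξ₂.
Substitute: (1·1.98 + 1) ξ₂ = 163.1 → ξ₂ = 54.73 mol/min, ξ₁ = 108.4 mol/min.
Outlet amounts (n = n₀ + Σ ν·ξ):
  D: 455.5 − 1(108.4) − 1(54.73) = 292.5
  G: 543.5 − 2(108.4) − 2(54.73) = 217.3
  B: 0 + 1(108.4) = 108.4
  E: 0 + 1(54.73) = 54.73

217 mol/min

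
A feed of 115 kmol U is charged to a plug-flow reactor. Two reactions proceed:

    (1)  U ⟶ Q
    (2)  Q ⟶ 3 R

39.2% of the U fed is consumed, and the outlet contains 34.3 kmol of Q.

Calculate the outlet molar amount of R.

32.3 kmol

Conversion of U: U consumed = 1ξ₁ = 0.392 × 115 → ξ₁ = 45.08 kmol.
Q balance: n_Q = 0 + 1ξ₁ − 1ξ₂ = 34.3 → ξ₂ = (1·45.08 − 34.3)/1 = 10.78 kmol.
Outlet amounts (n = n₀ + Σ ν·ξ):
  U: 115 − 1(45.08) = 69.92
  Q: 0 + 1(45.08) − 1(10.78) = 34.3
  R: 0 + 3(10.78) = 32.34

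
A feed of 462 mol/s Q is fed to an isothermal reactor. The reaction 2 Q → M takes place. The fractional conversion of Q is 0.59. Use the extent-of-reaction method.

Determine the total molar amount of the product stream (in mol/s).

326 mol/s

Q reacted = 0.59 × 462 = 272.6 mol/s; ν_Q = −2, so ξ = 272.6/2 = 136.3 mol/s.
Outlet amounts (n = n₀ + ν ξ):
  Q: 462 − 2(136.3) = 189.4
  M: 0 + 1(136.3) = 136.3
Total out = 189.4 + 136.3 = 325.7 mol/s.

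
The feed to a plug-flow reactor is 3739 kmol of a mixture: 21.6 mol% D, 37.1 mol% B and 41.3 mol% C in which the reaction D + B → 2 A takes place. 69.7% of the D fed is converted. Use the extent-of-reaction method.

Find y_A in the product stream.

D reacted = 0.697 × 807.6 = 562.9 kmol; ν_D = −1, so ξ = 562.9/1 = 562.9 kmol.
Outlet amounts (n = n₀ + ν ξ):
  D: 807.6 − 1(562.9) = 244.7
  B: 1387 − 1(562.9) = 824.3
  A: 0 + 2(562.9) = 1126
  C: 1544 (inert)
Total out = 3739 kmol; y_A = 1126 / 3739 = 0.3011.

0.301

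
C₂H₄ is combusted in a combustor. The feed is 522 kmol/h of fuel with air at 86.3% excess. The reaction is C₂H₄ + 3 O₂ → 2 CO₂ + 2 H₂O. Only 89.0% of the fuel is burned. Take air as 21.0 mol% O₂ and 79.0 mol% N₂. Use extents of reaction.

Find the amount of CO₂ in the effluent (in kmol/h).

Stoichiometric O₂ = 3 × 522 = 1566 kmol/h; O₂ fed = 1566 × 1.863 = 2917 kmol/h.
N₂ fed = 2917 × 79/21 = 10980 kmol/h.
Fuel reacted = 0.89 × 522 → ξ = 464.6 kmol/h.
Outlet (n = n₀ + ν ξ):
  C₂H₄: 522 − 1(464.6) = 57.42
  O₂: 2917 − 3(464.6) = 1524
  N₂: 10980 (inert)
  CO₂: 0 + 2(464.6) = 929.2
  H₂O: 0 + 2(464.6) = 929.2

929 kmol/h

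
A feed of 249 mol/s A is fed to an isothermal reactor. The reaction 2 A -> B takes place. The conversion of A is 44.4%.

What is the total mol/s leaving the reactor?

A reacted = 0.444 × 249 = 110.6 mol/s; ν_A = −2, so ξ = 110.6/2 = 55.28 mol/s.
Outlet amounts (n = n₀ + ν ξ):
  A: 249 − 2(55.28) = 138.4
  B: 0 + 1(55.28) = 55.28
Total out = 138.4 + 55.28 = 193.7 mol/s.

194 mol/s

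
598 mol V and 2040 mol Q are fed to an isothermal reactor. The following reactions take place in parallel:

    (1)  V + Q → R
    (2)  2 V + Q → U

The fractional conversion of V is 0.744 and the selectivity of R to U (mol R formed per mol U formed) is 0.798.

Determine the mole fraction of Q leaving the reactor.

0.8

Conversion of V: V consumed = 0.744 × 598 = 444.9 mol = 1ξ₁ + 2ξ₂.
Selectivity: 1ξ₁ / (1ξ₂) = 0.798 → ξ₁ = 0.798 ξ₂.
Substitute: (1·0.798 + 2) ξ₂ = 444.9 → ξ₂ = 159 mol, ξ₁ = 126.9 mol.
Outlet amounts (n = n₀ + Σ ν·ξ):
  V: 598 − 1(126.9) − 2(159) = 153.1
  Q: 2040 − 1(126.9) − 1(159) = 1754
  R: 0 + 1(126.9) = 126.9
  U: 0 + 1(159) = 159
Total out = 2193 mol; y_Q = 1754 / 2193 = 0.7998.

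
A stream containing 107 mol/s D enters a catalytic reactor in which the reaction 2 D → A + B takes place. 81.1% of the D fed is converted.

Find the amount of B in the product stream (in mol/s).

43.4 mol/s

D reacted = 0.811 × 107 = 86.78 mol/s; ν_D = −2, so ξ = 86.78/2 = 43.39 mol/s.
Outlet amounts (n = n₀ + ν ξ):
  D: 107 − 2(43.39) = 20.22
  A: 0 + 1(43.39) = 43.39
  B: 0 + 1(43.39) = 43.39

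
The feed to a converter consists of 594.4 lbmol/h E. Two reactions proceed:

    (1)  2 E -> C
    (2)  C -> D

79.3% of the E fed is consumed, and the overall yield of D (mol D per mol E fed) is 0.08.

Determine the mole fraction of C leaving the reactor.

0.524

Conversion of E: E consumed = 2ξ₁ = 0.793 × 594.4 → ξ₁ = 235.7 lbmol/h.
Yield of D: 1ξ₂ / 594.4 = 0.08 → ξ₂ = 47.55 lbmol/h.
Outlet amounts (n = n₀ + Σ ν·ξ):
  E: 594.4 − 2(235.7) = 123
  C: 0 + 1(235.7) − 1(47.55) = 188.1
  D: 0 + 1(47.55) = 47.55
Total out = 358.7 lbmol/h; y_C = 188.1 / 358.7 = 0.5244.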